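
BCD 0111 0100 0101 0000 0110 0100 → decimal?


Each 4-bit group → digit:
  0111 → 7
  0100 → 4
  0101 → 5
  0000 → 0
  0110 → 6
  0100 → 4
= 745064


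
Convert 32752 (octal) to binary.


Each octal digit → 3 binary bits:
  3 = 011
  2 = 010
  7 = 111
  5 = 101
  2 = 010
Concatenate: 011 010 111 101 010
= 011010111101010


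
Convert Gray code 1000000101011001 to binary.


Gray code: 1000000101011001
MSB stays the same: 1
Each subsequent bit = prev_binary XOR current_gray:
  B[1] = 1 XOR 0 = 1
  B[2] = 1 XOR 0 = 1
  B[3] = 1 XOR 0 = 1
  B[4] = 1 XOR 0 = 1
  B[5] = 1 XOR 0 = 1
  B[6] = 1 XOR 0 = 1
  B[7] = 1 XOR 1 = 0
  B[8] = 0 XOR 0 = 0
  B[9] = 0 XOR 1 = 1
  B[10] = 1 XOR 0 = 1
  B[11] = 1 XOR 1 = 0
  B[12] = 0 XOR 1 = 1
  B[13] = 1 XOR 0 = 1
  B[14] = 1 XOR 0 = 1
  B[15] = 1 XOR 1 = 0
= 1111111001101110 (65134 decimal)


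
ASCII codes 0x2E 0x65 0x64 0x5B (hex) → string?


Codes (hex): 0x2E 0x65 0x64 0x5B
Per-code ASCII lookup:
  0x2E = 46  (special character) → '.'
  0x65 = 101  (range 97-122: lowercase, 101 - 97 = 4) → 'e'
  0x64 = 100  (range 97-122: lowercase, 100 - 97 = 3) → 'd'
  0x5B = 91  (special character) → '['
= '.ed['


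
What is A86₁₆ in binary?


Each hex digit → 4 binary bits:
  A = 1010
  8 = 1000
  6 = 0110
Concatenate: 1010 1000 0110
= 101010000110


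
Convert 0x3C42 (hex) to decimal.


Positional values:
Position 0: 2 × 16^0 = 2 × 1 = 2
Position 1: 4 × 16^1 = 4 × 16 = 64
Position 2: C × 16^2 = 12 × 256 = 3072
Position 3: 3 × 16^3 = 3 × 4096 = 12288
Sum = 2 + 64 + 3072 + 12288
= 15426


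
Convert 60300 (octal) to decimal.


Positional values:
Position 0: 0 × 8^0 = 0
Position 1: 0 × 8^1 = 0
Position 2: 3 × 8^2 = 192
Position 3: 0 × 8^3 = 0
Position 4: 6 × 8^4 = 24576
Sum = 0 + 0 + 192 + 0 + 24576
= 24768


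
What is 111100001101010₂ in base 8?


Group into 3-bit groups: 111100001101010
  111 = 7
  100 = 4
  001 = 1
  101 = 5
  010 = 2
= 0o74152


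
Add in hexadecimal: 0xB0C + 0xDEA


Align and add column by column (LSB to MSB, each column mod 16 with carry):
  0B0C
+ 0DEA
  ----
  col 0: C(12) + A(10) + 0 (carry in) = 22 → 6(6), carry out 1
  col 1: 0(0) + E(14) + 1 (carry in) = 15 → F(15), carry out 0
  col 2: B(11) + D(13) + 0 (carry in) = 24 → 8(8), carry out 1
  col 3: 0(0) + 0(0) + 1 (carry in) = 1 → 1(1), carry out 0
Reading digits MSB→LSB: 18F6
Strip leading zeros: 18F6
= 0x18F6


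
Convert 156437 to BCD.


Each digit → 4-bit binary:
  1 → 0001
  5 → 0101
  6 → 0110
  4 → 0100
  3 → 0011
  7 → 0111
= 0001 0101 0110 0100 0011 0111


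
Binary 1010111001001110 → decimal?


Positional values:
Bit 1: 1 × 2^1 = 2
Bit 2: 1 × 2^2 = 4
Bit 3: 1 × 2^3 = 8
Bit 6: 1 × 2^6 = 64
Bit 9: 1 × 2^9 = 512
Bit 10: 1 × 2^10 = 1024
Bit 11: 1 × 2^11 = 2048
Bit 13: 1 × 2^13 = 8192
Bit 15: 1 × 2^15 = 32768
Sum = 2 + 4 + 8 + 64 + 512 + 1024 + 2048 + 8192 + 32768
= 44622


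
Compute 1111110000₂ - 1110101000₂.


Align and subtract column by column (LSB to MSB, borrowing when needed):
  1111110000
- 1110101000
  ----------
  col 0: (0 - 0 borrow-in) - 0 → 0 - 0 = 0, borrow out 0
  col 1: (0 - 0 borrow-in) - 0 → 0 - 0 = 0, borrow out 0
  col 2: (0 - 0 borrow-in) - 0 → 0 - 0 = 0, borrow out 0
  col 3: (0 - 0 borrow-in) - 1 → borrow from next column: (0+2) - 1 = 1, borrow out 1
  col 4: (1 - 1 borrow-in) - 0 → 0 - 0 = 0, borrow out 0
  col 5: (1 - 0 borrow-in) - 1 → 1 - 1 = 0, borrow out 0
  col 6: (1 - 0 borrow-in) - 0 → 1 - 0 = 1, borrow out 0
  col 7: (1 - 0 borrow-in) - 1 → 1 - 1 = 0, borrow out 0
  col 8: (1 - 0 borrow-in) - 1 → 1 - 1 = 0, borrow out 0
  col 9: (1 - 0 borrow-in) - 1 → 1 - 1 = 0, borrow out 0
Reading bits MSB→LSB: 0001001000
Strip leading zeros: 1001000
= 1001000


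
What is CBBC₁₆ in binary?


Each hex digit → 4 binary bits:
  C = 1100
  B = 1011
  B = 1011
  C = 1100
Concatenate: 1100 1011 1011 1100
= 1100101110111100


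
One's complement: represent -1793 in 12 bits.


Original: 011100000001
Invert all bits:
  bit 0: 0 → 1
  bit 1: 1 → 0
  bit 2: 1 → 0
  bit 3: 1 → 0
  bit 4: 0 → 1
  bit 5: 0 → 1
  bit 6: 0 → 1
  bit 7: 0 → 1
  bit 8: 0 → 1
  bit 9: 0 → 1
  bit 10: 0 → 1
  bit 11: 1 → 0
= 100011111110


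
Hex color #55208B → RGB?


Hex: #55208B
R = 55₁₆ = 85
G = 20₁₆ = 32
B = 8B₁₆ = 139
= RGB(85, 32, 139)


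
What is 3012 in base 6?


Divide by 6 repeatedly:
3012 ÷ 6 = 502 remainder 0
502 ÷ 6 = 83 remainder 4
83 ÷ 6 = 13 remainder 5
13 ÷ 6 = 2 remainder 1
2 ÷ 6 = 0 remainder 2
Reading remainders bottom-up:
= 21540


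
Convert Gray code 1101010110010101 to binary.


Gray code: 1101010110010101
MSB stays the same: 1
Each subsequent bit = prev_binary XOR current_gray:
  B[1] = 1 XOR 1 = 0
  B[2] = 0 XOR 0 = 0
  B[3] = 0 XOR 1 = 1
  B[4] = 1 XOR 0 = 1
  B[5] = 1 XOR 1 = 0
  B[6] = 0 XOR 0 = 0
  B[7] = 0 XOR 1 = 1
  B[8] = 1 XOR 1 = 0
  B[9] = 0 XOR 0 = 0
  B[10] = 0 XOR 0 = 0
  B[11] = 0 XOR 1 = 1
  B[12] = 1 XOR 0 = 1
  B[13] = 1 XOR 1 = 0
  B[14] = 0 XOR 0 = 0
  B[15] = 0 XOR 1 = 1
= 1001100100011001 (39193 decimal)


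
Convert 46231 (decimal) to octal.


Divide by 8 repeatedly:
46231 ÷ 8 = 5778 remainder 7
5778 ÷ 8 = 722 remainder 2
722 ÷ 8 = 90 remainder 2
90 ÷ 8 = 11 remainder 2
11 ÷ 8 = 1 remainder 3
1 ÷ 8 = 0 remainder 1
Reading remainders bottom-up:
= 0o132227


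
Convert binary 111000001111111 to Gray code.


Binary: 111000001111111
Gray code: G = B XOR (B >> 1)
B >> 1 = 011100000111111
111000001111111 XOR 011100000111111:
  1 XOR 0 = 1
  1 XOR 1 = 0
  1 XOR 1 = 0
  0 XOR 1 = 1
  0 XOR 0 = 0
  0 XOR 0 = 0
  0 XOR 0 = 0
  0 XOR 0 = 0
  1 XOR 0 = 1
  1 XOR 1 = 0
  1 XOR 1 = 0
  1 XOR 1 = 0
  1 XOR 1 = 0
  1 XOR 1 = 0
  1 XOR 1 = 0
= 100100001000000


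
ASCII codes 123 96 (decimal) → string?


Codes (decimal): 123 96
Per-code ASCII lookup:
  123  (special character) → '{'
  96  (special character) → '`'
= '{`'


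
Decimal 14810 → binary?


Divide by 2 repeatedly:
14810 ÷ 2 = 7405 remainder 0
7405 ÷ 2 = 3702 remainder 1
3702 ÷ 2 = 1851 remainder 0
1851 ÷ 2 = 925 remainder 1
925 ÷ 2 = 462 remainder 1
462 ÷ 2 = 231 remainder 0
231 ÷ 2 = 115 remainder 1
115 ÷ 2 = 57 remainder 1
57 ÷ 2 = 28 remainder 1
28 ÷ 2 = 14 remainder 0
14 ÷ 2 = 7 remainder 0
7 ÷ 2 = 3 remainder 1
3 ÷ 2 = 1 remainder 1
1 ÷ 2 = 0 remainder 1
Reading remainders bottom-up:
= 11100111011010


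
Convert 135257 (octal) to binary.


Each octal digit → 3 binary bits:
  1 = 001
  3 = 011
  5 = 101
  2 = 010
  5 = 101
  7 = 111
Concatenate: 001 011 101 010 101 111
= 001011101010101111


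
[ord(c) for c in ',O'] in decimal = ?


String: ',O'  (2 characters)
Per-character ASCII lookup:
  ',': special character: ',' = 44
  'O': uppercase starts at 65: 'O' = 65 + 14 = 79
= 44 79


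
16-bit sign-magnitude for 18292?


Sign bit: 0 (positive)
Magnitude: 18292 = 100011101110100
= 0100011101110100


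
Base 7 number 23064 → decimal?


Positional values (base 7):
  4 × 7^0 = 4 × 1 = 4
  6 × 7^1 = 6 × 7 = 42
  0 × 7^2 = 0 × 49 = 0
  3 × 7^3 = 3 × 343 = 1029
  2 × 7^4 = 2 × 2401 = 4802
Sum = 4 + 42 + 0 + 1029 + 4802
= 5877


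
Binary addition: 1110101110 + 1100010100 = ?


Align and add column by column (LSB to MSB, carry propagating):
  01110101110
+ 01100010100
  -----------
  col 0: 0 + 0 + 0 (carry in) = 0 → bit 0, carry out 0
  col 1: 1 + 0 + 0 (carry in) = 1 → bit 1, carry out 0
  col 2: 1 + 1 + 0 (carry in) = 2 → bit 0, carry out 1
  col 3: 1 + 0 + 1 (carry in) = 2 → bit 0, carry out 1
  col 4: 0 + 1 + 1 (carry in) = 2 → bit 0, carry out 1
  col 5: 1 + 0 + 1 (carry in) = 2 → bit 0, carry out 1
  col 6: 0 + 0 + 1 (carry in) = 1 → bit 1, carry out 0
  col 7: 1 + 0 + 0 (carry in) = 1 → bit 1, carry out 0
  col 8: 1 + 1 + 0 (carry in) = 2 → bit 0, carry out 1
  col 9: 1 + 1 + 1 (carry in) = 3 → bit 1, carry out 1
  col 10: 0 + 0 + 1 (carry in) = 1 → bit 1, carry out 0
Reading bits MSB→LSB: 11011000010
Strip leading zeros: 11011000010
= 11011000010


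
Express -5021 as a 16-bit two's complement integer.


Original: 0001001110011101
Step 1 - Invert all bits: 1110110001100010
Step 2 - Add 1: 1110110001100010 + 1
= 1110110001100011 (represents -5021)


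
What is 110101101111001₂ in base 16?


Group into 4-bit nibbles: 0110101101111001
  0110 = 6
  1011 = B
  0111 = 7
  1001 = 9
= 0x6B79


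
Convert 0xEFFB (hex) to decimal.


Positional values:
Position 0: B × 16^0 = 11 × 1 = 11
Position 1: F × 16^1 = 15 × 16 = 240
Position 2: F × 16^2 = 15 × 256 = 3840
Position 3: E × 16^3 = 14 × 4096 = 57344
Sum = 11 + 240 + 3840 + 57344
= 61435


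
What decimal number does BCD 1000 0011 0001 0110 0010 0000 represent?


Each 4-bit group → digit:
  1000 → 8
  0011 → 3
  0001 → 1
  0110 → 6
  0010 → 2
  0000 → 0
= 831620


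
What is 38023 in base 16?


Divide by 16 repeatedly:
38023 ÷ 16 = 2376 remainder 7 (7)
2376 ÷ 16 = 148 remainder 8 (8)
148 ÷ 16 = 9 remainder 4 (4)
9 ÷ 16 = 0 remainder 9 (9)
Reading remainders bottom-up:
= 0x9487


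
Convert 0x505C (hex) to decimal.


Positional values:
Position 0: C × 16^0 = 12 × 1 = 12
Position 1: 5 × 16^1 = 5 × 16 = 80
Position 2: 0 × 16^2 = 0 × 256 = 0
Position 3: 5 × 16^3 = 5 × 4096 = 20480
Sum = 12 + 80 + 0 + 20480
= 20572


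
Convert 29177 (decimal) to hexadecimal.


Divide by 16 repeatedly:
29177 ÷ 16 = 1823 remainder 9 (9)
1823 ÷ 16 = 113 remainder 15 (F)
113 ÷ 16 = 7 remainder 1 (1)
7 ÷ 16 = 0 remainder 7 (7)
Reading remainders bottom-up:
= 0x71F9


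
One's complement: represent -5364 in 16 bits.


Original: 0001010011110100
Invert all bits:
  bit 0: 0 → 1
  bit 1: 0 → 1
  bit 2: 0 → 1
  bit 3: 1 → 0
  bit 4: 0 → 1
  bit 5: 1 → 0
  bit 6: 0 → 1
  bit 7: 0 → 1
  bit 8: 1 → 0
  bit 9: 1 → 0
  bit 10: 1 → 0
  bit 11: 1 → 0
  bit 12: 0 → 1
  bit 13: 1 → 0
  bit 14: 0 → 1
  bit 15: 0 → 1
= 1110101100001011


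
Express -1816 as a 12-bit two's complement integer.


Original: 011100011000
Step 1 - Invert all bits: 100011100111
Step 2 - Add 1: 100011100111 + 1
= 100011101000 (represents -1816)


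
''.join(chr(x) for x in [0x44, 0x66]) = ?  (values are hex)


Codes (hex): 0x44 0x66
Per-code ASCII lookup:
  0x44 = 68  (range 65-90: uppercase, 68 - 65 = 3) → 'D'
  0x66 = 102  (range 97-122: lowercase, 102 - 97 = 5) → 'f'
= 'Df'


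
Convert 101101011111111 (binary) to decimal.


Positional values:
Bit 0: 1 × 2^0 = 1
Bit 1: 1 × 2^1 = 2
Bit 2: 1 × 2^2 = 4
Bit 3: 1 × 2^3 = 8
Bit 4: 1 × 2^4 = 16
Bit 5: 1 × 2^5 = 32
Bit 6: 1 × 2^6 = 64
Bit 7: 1 × 2^7 = 128
Bit 9: 1 × 2^9 = 512
Bit 11: 1 × 2^11 = 2048
Bit 12: 1 × 2^12 = 4096
Bit 14: 1 × 2^14 = 16384
Sum = 1 + 2 + 4 + 8 + 16 + 32 + 64 + 128 + 512 + 2048 + 4096 + 16384
= 23295


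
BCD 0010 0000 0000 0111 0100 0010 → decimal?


Each 4-bit group → digit:
  0010 → 2
  0000 → 0
  0000 → 0
  0111 → 7
  0100 → 4
  0010 → 2
= 200742


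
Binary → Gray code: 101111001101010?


Binary: 101111001101010
Gray code: G = B XOR (B >> 1)
B >> 1 = 010111100110101
101111001101010 XOR 010111100110101:
  1 XOR 0 = 1
  0 XOR 1 = 1
  1 XOR 0 = 1
  1 XOR 1 = 0
  1 XOR 1 = 0
  1 XOR 1 = 0
  0 XOR 1 = 1
  0 XOR 0 = 0
  1 XOR 0 = 1
  1 XOR 1 = 0
  0 XOR 1 = 1
  1 XOR 0 = 1
  0 XOR 1 = 1
  1 XOR 0 = 1
  0 XOR 1 = 1
= 111000101011111


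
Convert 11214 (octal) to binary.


Each octal digit → 3 binary bits:
  1 = 001
  1 = 001
  2 = 010
  1 = 001
  4 = 100
Concatenate: 001 001 010 001 100
= 001001010001100


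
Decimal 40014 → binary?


Divide by 2 repeatedly:
40014 ÷ 2 = 20007 remainder 0
20007 ÷ 2 = 10003 remainder 1
10003 ÷ 2 = 5001 remainder 1
5001 ÷ 2 = 2500 remainder 1
2500 ÷ 2 = 1250 remainder 0
1250 ÷ 2 = 625 remainder 0
625 ÷ 2 = 312 remainder 1
312 ÷ 2 = 156 remainder 0
156 ÷ 2 = 78 remainder 0
78 ÷ 2 = 39 remainder 0
39 ÷ 2 = 19 remainder 1
19 ÷ 2 = 9 remainder 1
9 ÷ 2 = 4 remainder 1
4 ÷ 2 = 2 remainder 0
2 ÷ 2 = 1 remainder 0
1 ÷ 2 = 0 remainder 1
Reading remainders bottom-up:
= 1001110001001110


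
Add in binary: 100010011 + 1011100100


Align and add column by column (LSB to MSB, carry propagating):
  00100010011
+ 01011100100
  -----------
  col 0: 1 + 0 + 0 (carry in) = 1 → bit 1, carry out 0
  col 1: 1 + 0 + 0 (carry in) = 1 → bit 1, carry out 0
  col 2: 0 + 1 + 0 (carry in) = 1 → bit 1, carry out 0
  col 3: 0 + 0 + 0 (carry in) = 0 → bit 0, carry out 0
  col 4: 1 + 0 + 0 (carry in) = 1 → bit 1, carry out 0
  col 5: 0 + 1 + 0 (carry in) = 1 → bit 1, carry out 0
  col 6: 0 + 1 + 0 (carry in) = 1 → bit 1, carry out 0
  col 7: 0 + 1 + 0 (carry in) = 1 → bit 1, carry out 0
  col 8: 1 + 0 + 0 (carry in) = 1 → bit 1, carry out 0
  col 9: 0 + 1 + 0 (carry in) = 1 → bit 1, carry out 0
  col 10: 0 + 0 + 0 (carry in) = 0 → bit 0, carry out 0
Reading bits MSB→LSB: 01111110111
Strip leading zeros: 1111110111
= 1111110111


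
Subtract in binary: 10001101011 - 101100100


Align and subtract column by column (LSB to MSB, borrowing when needed):
  10001101011
- 00101100100
  -----------
  col 0: (1 - 0 borrow-in) - 0 → 1 - 0 = 1, borrow out 0
  col 1: (1 - 0 borrow-in) - 0 → 1 - 0 = 1, borrow out 0
  col 2: (0 - 0 borrow-in) - 1 → borrow from next column: (0+2) - 1 = 1, borrow out 1
  col 3: (1 - 1 borrow-in) - 0 → 0 - 0 = 0, borrow out 0
  col 4: (0 - 0 borrow-in) - 0 → 0 - 0 = 0, borrow out 0
  col 5: (1 - 0 borrow-in) - 1 → 1 - 1 = 0, borrow out 0
  col 6: (1 - 0 borrow-in) - 1 → 1 - 1 = 0, borrow out 0
  col 7: (0 - 0 borrow-in) - 0 → 0 - 0 = 0, borrow out 0
  col 8: (0 - 0 borrow-in) - 1 → borrow from next column: (0+2) - 1 = 1, borrow out 1
  col 9: (0 - 1 borrow-in) - 0 → borrow from next column: (-1+2) - 0 = 1, borrow out 1
  col 10: (1 - 1 borrow-in) - 0 → 0 - 0 = 0, borrow out 0
Reading bits MSB→LSB: 01100000111
Strip leading zeros: 1100000111
= 1100000111


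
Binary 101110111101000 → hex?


Group into 4-bit nibbles: 0101110111101000
  0101 = 5
  1101 = D
  1110 = E
  1000 = 8
= 0x5DE8


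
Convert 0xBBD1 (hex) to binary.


Each hex digit → 4 binary bits:
  B = 1011
  B = 1011
  D = 1101
  1 = 0001
Concatenate: 1011 1011 1101 0001
= 1011101111010001


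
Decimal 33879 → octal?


Divide by 8 repeatedly:
33879 ÷ 8 = 4234 remainder 7
4234 ÷ 8 = 529 remainder 2
529 ÷ 8 = 66 remainder 1
66 ÷ 8 = 8 remainder 2
8 ÷ 8 = 1 remainder 0
1 ÷ 8 = 0 remainder 1
Reading remainders bottom-up:
= 0o102127


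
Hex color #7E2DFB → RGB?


Hex: #7E2DFB
R = 7E₁₆ = 126
G = 2D₁₆ = 45
B = FB₁₆ = 251
= RGB(126, 45, 251)


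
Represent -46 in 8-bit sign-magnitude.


Sign bit: 1 (negative)
Magnitude: 46 = 0101110
= 10101110


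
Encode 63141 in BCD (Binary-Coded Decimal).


Each digit → 4-bit binary:
  6 → 0110
  3 → 0011
  1 → 0001
  4 → 0100
  1 → 0001
= 0110 0011 0001 0100 0001


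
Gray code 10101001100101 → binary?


Gray code: 10101001100101
MSB stays the same: 1
Each subsequent bit = prev_binary XOR current_gray:
  B[1] = 1 XOR 0 = 1
  B[2] = 1 XOR 1 = 0
  B[3] = 0 XOR 0 = 0
  B[4] = 0 XOR 1 = 1
  B[5] = 1 XOR 0 = 1
  B[6] = 1 XOR 0 = 1
  B[7] = 1 XOR 1 = 0
  B[8] = 0 XOR 1 = 1
  B[9] = 1 XOR 0 = 1
  B[10] = 1 XOR 0 = 1
  B[11] = 1 XOR 1 = 0
  B[12] = 0 XOR 0 = 0
  B[13] = 0 XOR 1 = 1
= 11001110111001 (13241 decimal)


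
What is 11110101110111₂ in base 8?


Group into 3-bit groups: 011110101110111
  011 = 3
  110 = 6
  101 = 5
  110 = 6
  111 = 7
= 0o36567


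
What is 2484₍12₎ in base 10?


Positional values (base 12):
  4 × 12^0 = 4 × 1 = 4
  8 × 12^1 = 8 × 12 = 96
  4 × 12^2 = 4 × 144 = 576
  2 × 12^3 = 2 × 1728 = 3456
Sum = 4 + 96 + 576 + 3456
= 4132


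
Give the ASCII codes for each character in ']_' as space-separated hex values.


String: ']_'  (2 characters)
Per-character ASCII lookup:
  ']': special character: ']' = 93 → 0x5D
  '_': special character: '_' = 95 → 0x5F
= 0x5D 0x5F


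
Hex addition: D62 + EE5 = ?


Align and add column by column (LSB to MSB, each column mod 16 with carry):
  0D62
+ 0EE5
  ----
  col 0: 2(2) + 5(5) + 0 (carry in) = 7 → 7(7), carry out 0
  col 1: 6(6) + E(14) + 0 (carry in) = 20 → 4(4), carry out 1
  col 2: D(13) + E(14) + 1 (carry in) = 28 → C(12), carry out 1
  col 3: 0(0) + 0(0) + 1 (carry in) = 1 → 1(1), carry out 0
Reading digits MSB→LSB: 1C47
Strip leading zeros: 1C47
= 0x1C47


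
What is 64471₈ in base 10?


Positional values:
Position 0: 1 × 8^0 = 1
Position 1: 7 × 8^1 = 56
Position 2: 4 × 8^2 = 256
Position 3: 4 × 8^3 = 2048
Position 4: 6 × 8^4 = 24576
Sum = 1 + 56 + 256 + 2048 + 24576
= 26937


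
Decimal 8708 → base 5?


Divide by 5 repeatedly:
8708 ÷ 5 = 1741 remainder 3
1741 ÷ 5 = 348 remainder 1
348 ÷ 5 = 69 remainder 3
69 ÷ 5 = 13 remainder 4
13 ÷ 5 = 2 remainder 3
2 ÷ 5 = 0 remainder 2
Reading remainders bottom-up:
= 234313


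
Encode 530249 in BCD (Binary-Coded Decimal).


Each digit → 4-bit binary:
  5 → 0101
  3 → 0011
  0 → 0000
  2 → 0010
  4 → 0100
  9 → 1001
= 0101 0011 0000 0010 0100 1001


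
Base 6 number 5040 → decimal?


Positional values (base 6):
  0 × 6^0 = 0 × 1 = 0
  4 × 6^1 = 4 × 6 = 24
  0 × 6^2 = 0 × 36 = 0
  5 × 6^3 = 5 × 216 = 1080
Sum = 0 + 24 + 0 + 1080
= 1104


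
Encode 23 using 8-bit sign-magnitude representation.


Sign bit: 0 (positive)
Magnitude: 23 = 0010111
= 00010111


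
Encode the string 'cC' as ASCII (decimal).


String: 'cC'  (2 characters)
Per-character ASCII lookup:
  'c': lowercase starts at 97: 'c' = 97 + 2 = 99
  'C': uppercase starts at 65: 'C' = 65 + 2 = 67
= 99 67


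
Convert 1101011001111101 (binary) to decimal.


Positional values:
Bit 0: 1 × 2^0 = 1
Bit 2: 1 × 2^2 = 4
Bit 3: 1 × 2^3 = 8
Bit 4: 1 × 2^4 = 16
Bit 5: 1 × 2^5 = 32
Bit 6: 1 × 2^6 = 64
Bit 9: 1 × 2^9 = 512
Bit 10: 1 × 2^10 = 1024
Bit 12: 1 × 2^12 = 4096
Bit 14: 1 × 2^14 = 16384
Bit 15: 1 × 2^15 = 32768
Sum = 1 + 4 + 8 + 16 + 32 + 64 + 512 + 1024 + 4096 + 16384 + 32768
= 54909


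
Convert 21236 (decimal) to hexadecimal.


Divide by 16 repeatedly:
21236 ÷ 16 = 1327 remainder 4 (4)
1327 ÷ 16 = 82 remainder 15 (F)
82 ÷ 16 = 5 remainder 2 (2)
5 ÷ 16 = 0 remainder 5 (5)
Reading remainders bottom-up:
= 0x52F4


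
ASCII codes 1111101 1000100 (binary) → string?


Codes (binary): 1111101 1000100
Per-code ASCII lookup:
  1111101 = 125  (special character) → '}'
  1000100 = 68  (range 65-90: uppercase, 68 - 65 = 3) → 'D'
= '}D'


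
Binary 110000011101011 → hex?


Group into 4-bit nibbles: 0110000011101011
  0110 = 6
  0000 = 0
  1110 = E
  1011 = B
= 0x60EB


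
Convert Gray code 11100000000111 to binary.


Gray code: 11100000000111
MSB stays the same: 1
Each subsequent bit = prev_binary XOR current_gray:
  B[1] = 1 XOR 1 = 0
  B[2] = 0 XOR 1 = 1
  B[3] = 1 XOR 0 = 1
  B[4] = 1 XOR 0 = 1
  B[5] = 1 XOR 0 = 1
  B[6] = 1 XOR 0 = 1
  B[7] = 1 XOR 0 = 1
  B[8] = 1 XOR 0 = 1
  B[9] = 1 XOR 0 = 1
  B[10] = 1 XOR 0 = 1
  B[11] = 1 XOR 1 = 0
  B[12] = 0 XOR 1 = 1
  B[13] = 1 XOR 1 = 0
= 10111111111010 (12282 decimal)


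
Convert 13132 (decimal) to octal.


Divide by 8 repeatedly:
13132 ÷ 8 = 1641 remainder 4
1641 ÷ 8 = 205 remainder 1
205 ÷ 8 = 25 remainder 5
25 ÷ 8 = 3 remainder 1
3 ÷ 8 = 0 remainder 3
Reading remainders bottom-up:
= 0o31514


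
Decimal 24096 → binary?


Divide by 2 repeatedly:
24096 ÷ 2 = 12048 remainder 0
12048 ÷ 2 = 6024 remainder 0
6024 ÷ 2 = 3012 remainder 0
3012 ÷ 2 = 1506 remainder 0
1506 ÷ 2 = 753 remainder 0
753 ÷ 2 = 376 remainder 1
376 ÷ 2 = 188 remainder 0
188 ÷ 2 = 94 remainder 0
94 ÷ 2 = 47 remainder 0
47 ÷ 2 = 23 remainder 1
23 ÷ 2 = 11 remainder 1
11 ÷ 2 = 5 remainder 1
5 ÷ 2 = 2 remainder 1
2 ÷ 2 = 1 remainder 0
1 ÷ 2 = 0 remainder 1
Reading remainders bottom-up:
= 101111000100000


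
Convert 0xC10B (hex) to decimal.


Positional values:
Position 0: B × 16^0 = 11 × 1 = 11
Position 1: 0 × 16^1 = 0 × 16 = 0
Position 2: 1 × 16^2 = 1 × 256 = 256
Position 3: C × 16^3 = 12 × 4096 = 49152
Sum = 11 + 0 + 256 + 49152
= 49419


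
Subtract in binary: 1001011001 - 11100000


Align and subtract column by column (LSB to MSB, borrowing when needed):
  1001011001
- 0011100000
  ----------
  col 0: (1 - 0 borrow-in) - 0 → 1 - 0 = 1, borrow out 0
  col 1: (0 - 0 borrow-in) - 0 → 0 - 0 = 0, borrow out 0
  col 2: (0 - 0 borrow-in) - 0 → 0 - 0 = 0, borrow out 0
  col 3: (1 - 0 borrow-in) - 0 → 1 - 0 = 1, borrow out 0
  col 4: (1 - 0 borrow-in) - 0 → 1 - 0 = 1, borrow out 0
  col 5: (0 - 0 borrow-in) - 1 → borrow from next column: (0+2) - 1 = 1, borrow out 1
  col 6: (1 - 1 borrow-in) - 1 → borrow from next column: (0+2) - 1 = 1, borrow out 1
  col 7: (0 - 1 borrow-in) - 1 → borrow from next column: (-1+2) - 1 = 0, borrow out 1
  col 8: (0 - 1 borrow-in) - 0 → borrow from next column: (-1+2) - 0 = 1, borrow out 1
  col 9: (1 - 1 borrow-in) - 0 → 0 - 0 = 0, borrow out 0
Reading bits MSB→LSB: 0101111001
Strip leading zeros: 101111001
= 101111001


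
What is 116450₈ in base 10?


Positional values:
Position 0: 0 × 8^0 = 0
Position 1: 5 × 8^1 = 40
Position 2: 4 × 8^2 = 256
Position 3: 6 × 8^3 = 3072
Position 4: 1 × 8^4 = 4096
Position 5: 1 × 8^5 = 32768
Sum = 0 + 40 + 256 + 3072 + 4096 + 32768
= 40232


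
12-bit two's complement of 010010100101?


Original: 010010100101
Step 1 - Invert all bits: 101101011010
Step 2 - Add 1: 101101011010 + 1
= 101101011011 (represents -1189)


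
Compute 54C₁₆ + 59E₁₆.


Align and add column by column (LSB to MSB, each column mod 16 with carry):
  054C
+ 059E
  ----
  col 0: C(12) + E(14) + 0 (carry in) = 26 → A(10), carry out 1
  col 1: 4(4) + 9(9) + 1 (carry in) = 14 → E(14), carry out 0
  col 2: 5(5) + 5(5) + 0 (carry in) = 10 → A(10), carry out 0
  col 3: 0(0) + 0(0) + 0 (carry in) = 0 → 0(0), carry out 0
Reading digits MSB→LSB: 0AEA
Strip leading zeros: AEA
= 0xAEA


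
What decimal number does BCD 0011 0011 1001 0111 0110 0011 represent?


Each 4-bit group → digit:
  0011 → 3
  0011 → 3
  1001 → 9
  0111 → 7
  0110 → 6
  0011 → 3
= 339763


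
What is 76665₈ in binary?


Each octal digit → 3 binary bits:
  7 = 111
  6 = 110
  6 = 110
  6 = 110
  5 = 101
Concatenate: 111 110 110 110 101
= 111110110110101


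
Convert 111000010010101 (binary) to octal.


Group into 3-bit groups: 111000010010101
  111 = 7
  000 = 0
  010 = 2
  010 = 2
  101 = 5
= 0o70225


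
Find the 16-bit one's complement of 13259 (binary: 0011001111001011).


Original: 0011001111001011
Invert all bits:
  bit 0: 0 → 1
  bit 1: 0 → 1
  bit 2: 1 → 0
  bit 3: 1 → 0
  bit 4: 0 → 1
  bit 5: 0 → 1
  bit 6: 1 → 0
  bit 7: 1 → 0
  bit 8: 1 → 0
  bit 9: 1 → 0
  bit 10: 0 → 1
  bit 11: 0 → 1
  bit 12: 1 → 0
  bit 13: 0 → 1
  bit 14: 1 → 0
  bit 15: 1 → 0
= 1100110000110100


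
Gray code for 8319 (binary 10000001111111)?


Binary: 10000001111111
Gray code: G = B XOR (B >> 1)
B >> 1 = 01000000111111
10000001111111 XOR 01000000111111:
  1 XOR 0 = 1
  0 XOR 1 = 1
  0 XOR 0 = 0
  0 XOR 0 = 0
  0 XOR 0 = 0
  0 XOR 0 = 0
  0 XOR 0 = 0
  1 XOR 0 = 1
  1 XOR 1 = 0
  1 XOR 1 = 0
  1 XOR 1 = 0
  1 XOR 1 = 0
  1 XOR 1 = 0
  1 XOR 1 = 0
= 11000001000000


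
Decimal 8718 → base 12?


Divide by 12 repeatedly:
8718 ÷ 12 = 726 remainder 6
726 ÷ 12 = 60 remainder 6
60 ÷ 12 = 5 remainder 0
5 ÷ 12 = 0 remainder 5
Reading remainders bottom-up:
= 5066


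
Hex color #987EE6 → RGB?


Hex: #987EE6
R = 98₁₆ = 152
G = 7E₁₆ = 126
B = E6₁₆ = 230
= RGB(152, 126, 230)


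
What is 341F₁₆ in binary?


Each hex digit → 4 binary bits:
  3 = 0011
  4 = 0100
  1 = 0001
  F = 1111
Concatenate: 0011 0100 0001 1111
= 0011010000011111


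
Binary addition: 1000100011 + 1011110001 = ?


Align and add column by column (LSB to MSB, carry propagating):
  01000100011
+ 01011110001
  -----------
  col 0: 1 + 1 + 0 (carry in) = 2 → bit 0, carry out 1
  col 1: 1 + 0 + 1 (carry in) = 2 → bit 0, carry out 1
  col 2: 0 + 0 + 1 (carry in) = 1 → bit 1, carry out 0
  col 3: 0 + 0 + 0 (carry in) = 0 → bit 0, carry out 0
  col 4: 0 + 1 + 0 (carry in) = 1 → bit 1, carry out 0
  col 5: 1 + 1 + 0 (carry in) = 2 → bit 0, carry out 1
  col 6: 0 + 1 + 1 (carry in) = 2 → bit 0, carry out 1
  col 7: 0 + 1 + 1 (carry in) = 2 → bit 0, carry out 1
  col 8: 0 + 0 + 1 (carry in) = 1 → bit 1, carry out 0
  col 9: 1 + 1 + 0 (carry in) = 2 → bit 0, carry out 1
  col 10: 0 + 0 + 1 (carry in) = 1 → bit 1, carry out 0
Reading bits MSB→LSB: 10100010100
Strip leading zeros: 10100010100
= 10100010100


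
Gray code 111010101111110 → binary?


Gray code: 111010101111110
MSB stays the same: 1
Each subsequent bit = prev_binary XOR current_gray:
  B[1] = 1 XOR 1 = 0
  B[2] = 0 XOR 1 = 1
  B[3] = 1 XOR 0 = 1
  B[4] = 1 XOR 1 = 0
  B[5] = 0 XOR 0 = 0
  B[6] = 0 XOR 1 = 1
  B[7] = 1 XOR 0 = 1
  B[8] = 1 XOR 1 = 0
  B[9] = 0 XOR 1 = 1
  B[10] = 1 XOR 1 = 0
  B[11] = 0 XOR 1 = 1
  B[12] = 1 XOR 1 = 0
  B[13] = 0 XOR 1 = 1
  B[14] = 1 XOR 0 = 1
= 101100110101011 (22955 decimal)


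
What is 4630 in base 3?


Divide by 3 repeatedly:
4630 ÷ 3 = 1543 remainder 1
1543 ÷ 3 = 514 remainder 1
514 ÷ 3 = 171 remainder 1
171 ÷ 3 = 57 remainder 0
57 ÷ 3 = 19 remainder 0
19 ÷ 3 = 6 remainder 1
6 ÷ 3 = 2 remainder 0
2 ÷ 3 = 0 remainder 2
Reading remainders bottom-up:
= 20100111


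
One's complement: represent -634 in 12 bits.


Original: 001001111010
Invert all bits:
  bit 0: 0 → 1
  bit 1: 0 → 1
  bit 2: 1 → 0
  bit 3: 0 → 1
  bit 4: 0 → 1
  bit 5: 1 → 0
  bit 6: 1 → 0
  bit 7: 1 → 0
  bit 8: 1 → 0
  bit 9: 0 → 1
  bit 10: 1 → 0
  bit 11: 0 → 1
= 110110000101


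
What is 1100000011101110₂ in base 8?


Group into 3-bit groups: 001100000011101110
  001 = 1
  100 = 4
  000 = 0
  011 = 3
  101 = 5
  110 = 6
= 0o140356


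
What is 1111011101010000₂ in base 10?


Positional values:
Bit 4: 1 × 2^4 = 16
Bit 6: 1 × 2^6 = 64
Bit 8: 1 × 2^8 = 256
Bit 9: 1 × 2^9 = 512
Bit 10: 1 × 2^10 = 1024
Bit 12: 1 × 2^12 = 4096
Bit 13: 1 × 2^13 = 8192
Bit 14: 1 × 2^14 = 16384
Bit 15: 1 × 2^15 = 32768
Sum = 16 + 64 + 256 + 512 + 1024 + 4096 + 8192 + 16384 + 32768
= 63312


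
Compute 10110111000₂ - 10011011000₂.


Align and subtract column by column (LSB to MSB, borrowing when needed):
  10110111000
- 10011011000
  -----------
  col 0: (0 - 0 borrow-in) - 0 → 0 - 0 = 0, borrow out 0
  col 1: (0 - 0 borrow-in) - 0 → 0 - 0 = 0, borrow out 0
  col 2: (0 - 0 borrow-in) - 0 → 0 - 0 = 0, borrow out 0
  col 3: (1 - 0 borrow-in) - 1 → 1 - 1 = 0, borrow out 0
  col 4: (1 - 0 borrow-in) - 1 → 1 - 1 = 0, borrow out 0
  col 5: (1 - 0 borrow-in) - 0 → 1 - 0 = 1, borrow out 0
  col 6: (0 - 0 borrow-in) - 1 → borrow from next column: (0+2) - 1 = 1, borrow out 1
  col 7: (1 - 1 borrow-in) - 1 → borrow from next column: (0+2) - 1 = 1, borrow out 1
  col 8: (1 - 1 borrow-in) - 0 → 0 - 0 = 0, borrow out 0
  col 9: (0 - 0 borrow-in) - 0 → 0 - 0 = 0, borrow out 0
  col 10: (1 - 0 borrow-in) - 1 → 1 - 1 = 0, borrow out 0
Reading bits MSB→LSB: 00011100000
Strip leading zeros: 11100000
= 11100000


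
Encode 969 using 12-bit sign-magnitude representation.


Sign bit: 0 (positive)
Magnitude: 969 = 01111001001
= 001111001001


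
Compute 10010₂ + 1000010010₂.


Align and add column by column (LSB to MSB, carry propagating):
  00000010010
+ 01000010010
  -----------
  col 0: 0 + 0 + 0 (carry in) = 0 → bit 0, carry out 0
  col 1: 1 + 1 + 0 (carry in) = 2 → bit 0, carry out 1
  col 2: 0 + 0 + 1 (carry in) = 1 → bit 1, carry out 0
  col 3: 0 + 0 + 0 (carry in) = 0 → bit 0, carry out 0
  col 4: 1 + 1 + 0 (carry in) = 2 → bit 0, carry out 1
  col 5: 0 + 0 + 1 (carry in) = 1 → bit 1, carry out 0
  col 6: 0 + 0 + 0 (carry in) = 0 → bit 0, carry out 0
  col 7: 0 + 0 + 0 (carry in) = 0 → bit 0, carry out 0
  col 8: 0 + 0 + 0 (carry in) = 0 → bit 0, carry out 0
  col 9: 0 + 1 + 0 (carry in) = 1 → bit 1, carry out 0
  col 10: 0 + 0 + 0 (carry in) = 0 → bit 0, carry out 0
Reading bits MSB→LSB: 01000100100
Strip leading zeros: 1000100100
= 1000100100


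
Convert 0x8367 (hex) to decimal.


Positional values:
Position 0: 7 × 16^0 = 7 × 1 = 7
Position 1: 6 × 16^1 = 6 × 16 = 96
Position 2: 3 × 16^2 = 3 × 256 = 768
Position 3: 8 × 16^3 = 8 × 4096 = 32768
Sum = 7 + 96 + 768 + 32768
= 33639


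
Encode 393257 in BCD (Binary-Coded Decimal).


Each digit → 4-bit binary:
  3 → 0011
  9 → 1001
  3 → 0011
  2 → 0010
  5 → 0101
  7 → 0111
= 0011 1001 0011 0010 0101 0111


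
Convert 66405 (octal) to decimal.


Positional values:
Position 0: 5 × 8^0 = 5
Position 1: 0 × 8^1 = 0
Position 2: 4 × 8^2 = 256
Position 3: 6 × 8^3 = 3072
Position 4: 6 × 8^4 = 24576
Sum = 5 + 0 + 256 + 3072 + 24576
= 27909


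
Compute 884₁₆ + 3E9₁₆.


Align and add column by column (LSB to MSB, each column mod 16 with carry):
  0884
+ 03E9
  ----
  col 0: 4(4) + 9(9) + 0 (carry in) = 13 → D(13), carry out 0
  col 1: 8(8) + E(14) + 0 (carry in) = 22 → 6(6), carry out 1
  col 2: 8(8) + 3(3) + 1 (carry in) = 12 → C(12), carry out 0
  col 3: 0(0) + 0(0) + 0 (carry in) = 0 → 0(0), carry out 0
Reading digits MSB→LSB: 0C6D
Strip leading zeros: C6D
= 0xC6D


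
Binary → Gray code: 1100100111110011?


Binary: 1100100111110011
Gray code: G = B XOR (B >> 1)
B >> 1 = 0110010011111001
1100100111110011 XOR 0110010011111001:
  1 XOR 0 = 1
  1 XOR 1 = 0
  0 XOR 1 = 1
  0 XOR 0 = 0
  1 XOR 0 = 1
  0 XOR 1 = 1
  0 XOR 0 = 0
  1 XOR 0 = 1
  1 XOR 1 = 0
  1 XOR 1 = 0
  1 XOR 1 = 0
  1 XOR 1 = 0
  0 XOR 1 = 1
  0 XOR 0 = 0
  1 XOR 0 = 1
  1 XOR 1 = 0
= 1010110100001010


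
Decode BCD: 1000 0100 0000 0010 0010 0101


Each 4-bit group → digit:
  1000 → 8
  0100 → 4
  0000 → 0
  0010 → 2
  0010 → 2
  0101 → 5
= 840225


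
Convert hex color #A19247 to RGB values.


Hex: #A19247
R = A1₁₆ = 161
G = 92₁₆ = 146
B = 47₁₆ = 71
= RGB(161, 146, 71)


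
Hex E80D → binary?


Each hex digit → 4 binary bits:
  E = 1110
  8 = 1000
  0 = 0000
  D = 1101
Concatenate: 1110 1000 0000 1101
= 1110100000001101


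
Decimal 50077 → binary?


Divide by 2 repeatedly:
50077 ÷ 2 = 25038 remainder 1
25038 ÷ 2 = 12519 remainder 0
12519 ÷ 2 = 6259 remainder 1
6259 ÷ 2 = 3129 remainder 1
3129 ÷ 2 = 1564 remainder 1
1564 ÷ 2 = 782 remainder 0
782 ÷ 2 = 391 remainder 0
391 ÷ 2 = 195 remainder 1
195 ÷ 2 = 97 remainder 1
97 ÷ 2 = 48 remainder 1
48 ÷ 2 = 24 remainder 0
24 ÷ 2 = 12 remainder 0
12 ÷ 2 = 6 remainder 0
6 ÷ 2 = 3 remainder 0
3 ÷ 2 = 1 remainder 1
1 ÷ 2 = 0 remainder 1
Reading remainders bottom-up:
= 1100001110011101


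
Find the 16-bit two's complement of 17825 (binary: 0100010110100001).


Original: 0100010110100001
Step 1 - Invert all bits: 1011101001011110
Step 2 - Add 1: 1011101001011110 + 1
= 1011101001011111 (represents -17825)


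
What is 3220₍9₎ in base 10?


Positional values (base 9):
  0 × 9^0 = 0 × 1 = 0
  2 × 9^1 = 2 × 9 = 18
  2 × 9^2 = 2 × 81 = 162
  3 × 9^3 = 3 × 729 = 2187
Sum = 0 + 18 + 162 + 2187
= 2367


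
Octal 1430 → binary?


Each octal digit → 3 binary bits:
  1 = 001
  4 = 100
  3 = 011
  0 = 000
Concatenate: 001 100 011 000
= 001100011000


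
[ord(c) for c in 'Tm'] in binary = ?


String: 'Tm'  (2 characters)
Per-character ASCII lookup:
  'T': uppercase starts at 65: 'T' = 65 + 19 = 84 → 1010100
  'm': lowercase starts at 97: 'm' = 97 + 12 = 109 → 1101101
= 1010100 1101101


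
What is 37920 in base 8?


Divide by 8 repeatedly:
37920 ÷ 8 = 4740 remainder 0
4740 ÷ 8 = 592 remainder 4
592 ÷ 8 = 74 remainder 0
74 ÷ 8 = 9 remainder 2
9 ÷ 8 = 1 remainder 1
1 ÷ 8 = 0 remainder 1
Reading remainders bottom-up:
= 0o112040


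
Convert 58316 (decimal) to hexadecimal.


Divide by 16 repeatedly:
58316 ÷ 16 = 3644 remainder 12 (C)
3644 ÷ 16 = 227 remainder 12 (C)
227 ÷ 16 = 14 remainder 3 (3)
14 ÷ 16 = 0 remainder 14 (E)
Reading remainders bottom-up:
= 0xE3CC


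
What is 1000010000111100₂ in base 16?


Group into 4-bit nibbles: 1000010000111100
  1000 = 8
  0100 = 4
  0011 = 3
  1100 = C
= 0x843C


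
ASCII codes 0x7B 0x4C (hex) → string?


Codes (hex): 0x7B 0x4C
Per-code ASCII lookup:
  0x7B = 123  (special character) → '{'
  0x4C = 76  (range 65-90: uppercase, 76 - 65 = 11) → 'L'
= '{L'


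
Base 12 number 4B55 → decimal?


Positional values (base 12):
  5 × 12^0 = 5 × 1 = 5
  5 × 12^1 = 5 × 12 = 60
  B × 12^2 = 11 × 144 = 1584
  4 × 12^3 = 4 × 1728 = 6912
Sum = 5 + 60 + 1584 + 6912
= 8561


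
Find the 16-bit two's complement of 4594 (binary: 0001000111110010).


Original: 0001000111110010
Step 1 - Invert all bits: 1110111000001101
Step 2 - Add 1: 1110111000001101 + 1
= 1110111000001110 (represents -4594)


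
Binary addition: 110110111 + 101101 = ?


Align and add column by column (LSB to MSB, carry propagating):
  0110110111
+ 0000101101
  ----------
  col 0: 1 + 1 + 0 (carry in) = 2 → bit 0, carry out 1
  col 1: 1 + 0 + 1 (carry in) = 2 → bit 0, carry out 1
  col 2: 1 + 1 + 1 (carry in) = 3 → bit 1, carry out 1
  col 3: 0 + 1 + 1 (carry in) = 2 → bit 0, carry out 1
  col 4: 1 + 0 + 1 (carry in) = 2 → bit 0, carry out 1
  col 5: 1 + 1 + 1 (carry in) = 3 → bit 1, carry out 1
  col 6: 0 + 0 + 1 (carry in) = 1 → bit 1, carry out 0
  col 7: 1 + 0 + 0 (carry in) = 1 → bit 1, carry out 0
  col 8: 1 + 0 + 0 (carry in) = 1 → bit 1, carry out 0
  col 9: 0 + 0 + 0 (carry in) = 0 → bit 0, carry out 0
Reading bits MSB→LSB: 0111100100
Strip leading zeros: 111100100
= 111100100


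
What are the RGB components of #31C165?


Hex: #31C165
R = 31₁₆ = 49
G = C1₁₆ = 193
B = 65₁₆ = 101
= RGB(49, 193, 101)


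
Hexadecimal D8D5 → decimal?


Positional values:
Position 0: 5 × 16^0 = 5 × 1 = 5
Position 1: D × 16^1 = 13 × 16 = 208
Position 2: 8 × 16^2 = 8 × 256 = 2048
Position 3: D × 16^3 = 13 × 4096 = 53248
Sum = 5 + 208 + 2048 + 53248
= 55509


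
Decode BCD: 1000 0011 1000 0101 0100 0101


Each 4-bit group → digit:
  1000 → 8
  0011 → 3
  1000 → 8
  0101 → 5
  0100 → 4
  0101 → 5
= 838545


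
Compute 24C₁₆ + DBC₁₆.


Align and add column by column (LSB to MSB, each column mod 16 with carry):
  024C
+ 0DBC
  ----
  col 0: C(12) + C(12) + 0 (carry in) = 24 → 8(8), carry out 1
  col 1: 4(4) + B(11) + 1 (carry in) = 16 → 0(0), carry out 1
  col 2: 2(2) + D(13) + 1 (carry in) = 16 → 0(0), carry out 1
  col 3: 0(0) + 0(0) + 1 (carry in) = 1 → 1(1), carry out 0
Reading digits MSB→LSB: 1008
Strip leading zeros: 1008
= 0x1008


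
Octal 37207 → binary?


Each octal digit → 3 binary bits:
  3 = 011
  7 = 111
  2 = 010
  0 = 000
  7 = 111
Concatenate: 011 111 010 000 111
= 011111010000111


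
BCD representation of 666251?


Each digit → 4-bit binary:
  6 → 0110
  6 → 0110
  6 → 0110
  2 → 0010
  5 → 0101
  1 → 0001
= 0110 0110 0110 0010 0101 0001


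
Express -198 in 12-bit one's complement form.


Original: 000011000110
Invert all bits:
  bit 0: 0 → 1
  bit 1: 0 → 1
  bit 2: 0 → 1
  bit 3: 0 → 1
  bit 4: 1 → 0
  bit 5: 1 → 0
  bit 6: 0 → 1
  bit 7: 0 → 1
  bit 8: 0 → 1
  bit 9: 1 → 0
  bit 10: 1 → 0
  bit 11: 0 → 1
= 111100111001


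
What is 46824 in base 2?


Divide by 2 repeatedly:
46824 ÷ 2 = 23412 remainder 0
23412 ÷ 2 = 11706 remainder 0
11706 ÷ 2 = 5853 remainder 0
5853 ÷ 2 = 2926 remainder 1
2926 ÷ 2 = 1463 remainder 0
1463 ÷ 2 = 731 remainder 1
731 ÷ 2 = 365 remainder 1
365 ÷ 2 = 182 remainder 1
182 ÷ 2 = 91 remainder 0
91 ÷ 2 = 45 remainder 1
45 ÷ 2 = 22 remainder 1
22 ÷ 2 = 11 remainder 0
11 ÷ 2 = 5 remainder 1
5 ÷ 2 = 2 remainder 1
2 ÷ 2 = 1 remainder 0
1 ÷ 2 = 0 remainder 1
Reading remainders bottom-up:
= 1011011011101000


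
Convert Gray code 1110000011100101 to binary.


Gray code: 1110000011100101
MSB stays the same: 1
Each subsequent bit = prev_binary XOR current_gray:
  B[1] = 1 XOR 1 = 0
  B[2] = 0 XOR 1 = 1
  B[3] = 1 XOR 0 = 1
  B[4] = 1 XOR 0 = 1
  B[5] = 1 XOR 0 = 1
  B[6] = 1 XOR 0 = 1
  B[7] = 1 XOR 0 = 1
  B[8] = 1 XOR 1 = 0
  B[9] = 0 XOR 1 = 1
  B[10] = 1 XOR 1 = 0
  B[11] = 0 XOR 0 = 0
  B[12] = 0 XOR 0 = 0
  B[13] = 0 XOR 1 = 1
  B[14] = 1 XOR 0 = 1
  B[15] = 1 XOR 1 = 0
= 1011111101000110 (48966 decimal)


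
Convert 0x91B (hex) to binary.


Each hex digit → 4 binary bits:
  9 = 1001
  1 = 0001
  B = 1011
Concatenate: 1001 0001 1011
= 100100011011


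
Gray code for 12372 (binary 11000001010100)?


Binary: 11000001010100
Gray code: G = B XOR (B >> 1)
B >> 1 = 01100000101010
11000001010100 XOR 01100000101010:
  1 XOR 0 = 1
  1 XOR 1 = 0
  0 XOR 1 = 1
  0 XOR 0 = 0
  0 XOR 0 = 0
  0 XOR 0 = 0
  0 XOR 0 = 0
  1 XOR 0 = 1
  0 XOR 1 = 1
  1 XOR 0 = 1
  0 XOR 1 = 1
  1 XOR 0 = 1
  0 XOR 1 = 1
  0 XOR 0 = 0
= 10100001111110


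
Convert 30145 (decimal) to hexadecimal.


Divide by 16 repeatedly:
30145 ÷ 16 = 1884 remainder 1 (1)
1884 ÷ 16 = 117 remainder 12 (C)
117 ÷ 16 = 7 remainder 5 (5)
7 ÷ 16 = 0 remainder 7 (7)
Reading remainders bottom-up:
= 0x75C1


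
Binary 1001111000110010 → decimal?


Positional values:
Bit 1: 1 × 2^1 = 2
Bit 4: 1 × 2^4 = 16
Bit 5: 1 × 2^5 = 32
Bit 9: 1 × 2^9 = 512
Bit 10: 1 × 2^10 = 1024
Bit 11: 1 × 2^11 = 2048
Bit 12: 1 × 2^12 = 4096
Bit 15: 1 × 2^15 = 32768
Sum = 2 + 16 + 32 + 512 + 1024 + 2048 + 4096 + 32768
= 40498


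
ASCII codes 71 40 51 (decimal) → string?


Codes (decimal): 71 40 51
Per-code ASCII lookup:
  71  (range 65-90: uppercase, 71 - 65 = 6) → 'G'
  40  (special character) → '('
  51  (range 48-57: digits, 51 - 48 = 3) → '3'
= 'G(3'


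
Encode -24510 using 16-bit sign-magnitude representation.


Sign bit: 1 (negative)
Magnitude: 24510 = 101111110111110
= 1101111110111110


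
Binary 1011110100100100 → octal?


Group into 3-bit groups: 001011110100100100
  001 = 1
  011 = 3
  110 = 6
  100 = 4
  100 = 4
  100 = 4
= 0o136444


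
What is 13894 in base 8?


Divide by 8 repeatedly:
13894 ÷ 8 = 1736 remainder 6
1736 ÷ 8 = 217 remainder 0
217 ÷ 8 = 27 remainder 1
27 ÷ 8 = 3 remainder 3
3 ÷ 8 = 0 remainder 3
Reading remainders bottom-up:
= 0o33106


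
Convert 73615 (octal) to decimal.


Positional values:
Position 0: 5 × 8^0 = 5
Position 1: 1 × 8^1 = 8
Position 2: 6 × 8^2 = 384
Position 3: 3 × 8^3 = 1536
Position 4: 7 × 8^4 = 28672
Sum = 5 + 8 + 384 + 1536 + 28672
= 30605


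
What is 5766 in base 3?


Divide by 3 repeatedly:
5766 ÷ 3 = 1922 remainder 0
1922 ÷ 3 = 640 remainder 2
640 ÷ 3 = 213 remainder 1
213 ÷ 3 = 71 remainder 0
71 ÷ 3 = 23 remainder 2
23 ÷ 3 = 7 remainder 2
7 ÷ 3 = 2 remainder 1
2 ÷ 3 = 0 remainder 2
Reading remainders bottom-up:
= 21220120


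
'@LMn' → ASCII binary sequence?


String: '@LMn'  (4 characters)
Per-character ASCII lookup:
  '@': special character: '@' = 64 → 1000000
  'L': uppercase starts at 65: 'L' = 65 + 11 = 76 → 1001100
  'M': uppercase starts at 65: 'M' = 65 + 12 = 77 → 1001101
  'n': lowercase starts at 97: 'n' = 97 + 13 = 110 → 1101110
= 1000000 1001100 1001101 1101110


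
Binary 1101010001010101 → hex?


Group into 4-bit nibbles: 1101010001010101
  1101 = D
  0100 = 4
  0101 = 5
  0101 = 5
= 0xD455


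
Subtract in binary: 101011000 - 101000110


Align and subtract column by column (LSB to MSB, borrowing when needed):
  101011000
- 101000110
  ---------
  col 0: (0 - 0 borrow-in) - 0 → 0 - 0 = 0, borrow out 0
  col 1: (0 - 0 borrow-in) - 1 → borrow from next column: (0+2) - 1 = 1, borrow out 1
  col 2: (0 - 1 borrow-in) - 1 → borrow from next column: (-1+2) - 1 = 0, borrow out 1
  col 3: (1 - 1 borrow-in) - 0 → 0 - 0 = 0, borrow out 0
  col 4: (1 - 0 borrow-in) - 0 → 1 - 0 = 1, borrow out 0
  col 5: (0 - 0 borrow-in) - 0 → 0 - 0 = 0, borrow out 0
  col 6: (1 - 0 borrow-in) - 1 → 1 - 1 = 0, borrow out 0
  col 7: (0 - 0 borrow-in) - 0 → 0 - 0 = 0, borrow out 0
  col 8: (1 - 0 borrow-in) - 1 → 1 - 1 = 0, borrow out 0
Reading bits MSB→LSB: 000010010
Strip leading zeros: 10010
= 10010
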